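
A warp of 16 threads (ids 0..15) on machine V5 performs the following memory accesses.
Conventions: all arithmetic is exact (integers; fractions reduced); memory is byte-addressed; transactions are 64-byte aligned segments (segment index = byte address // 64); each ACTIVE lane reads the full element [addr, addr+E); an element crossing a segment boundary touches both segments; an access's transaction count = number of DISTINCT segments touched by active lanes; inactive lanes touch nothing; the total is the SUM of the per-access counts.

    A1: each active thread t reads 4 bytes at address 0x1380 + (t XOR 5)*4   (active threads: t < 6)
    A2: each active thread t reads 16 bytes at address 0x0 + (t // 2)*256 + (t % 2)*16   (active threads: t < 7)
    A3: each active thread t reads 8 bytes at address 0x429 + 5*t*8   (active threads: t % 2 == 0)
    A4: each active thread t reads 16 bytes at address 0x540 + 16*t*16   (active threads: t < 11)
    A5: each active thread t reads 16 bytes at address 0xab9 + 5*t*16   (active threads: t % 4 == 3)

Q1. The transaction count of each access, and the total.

A1: 1 transaction
A2: 4 transactions
A3: 10 transactions
A4: 11 transactions
A5: 4 transactions

Answer: 1,4,10,11,4; total 30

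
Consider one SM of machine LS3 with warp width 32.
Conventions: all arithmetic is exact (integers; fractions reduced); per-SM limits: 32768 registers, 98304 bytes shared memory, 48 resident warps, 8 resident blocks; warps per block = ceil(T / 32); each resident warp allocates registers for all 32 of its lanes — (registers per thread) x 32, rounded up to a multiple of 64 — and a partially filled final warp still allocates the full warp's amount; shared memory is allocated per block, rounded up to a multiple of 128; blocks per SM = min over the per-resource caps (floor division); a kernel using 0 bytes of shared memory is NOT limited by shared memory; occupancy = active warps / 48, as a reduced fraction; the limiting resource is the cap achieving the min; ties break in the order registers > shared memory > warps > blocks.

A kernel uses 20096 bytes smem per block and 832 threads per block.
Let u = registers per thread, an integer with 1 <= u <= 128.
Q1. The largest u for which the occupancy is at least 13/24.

Answer: u = 38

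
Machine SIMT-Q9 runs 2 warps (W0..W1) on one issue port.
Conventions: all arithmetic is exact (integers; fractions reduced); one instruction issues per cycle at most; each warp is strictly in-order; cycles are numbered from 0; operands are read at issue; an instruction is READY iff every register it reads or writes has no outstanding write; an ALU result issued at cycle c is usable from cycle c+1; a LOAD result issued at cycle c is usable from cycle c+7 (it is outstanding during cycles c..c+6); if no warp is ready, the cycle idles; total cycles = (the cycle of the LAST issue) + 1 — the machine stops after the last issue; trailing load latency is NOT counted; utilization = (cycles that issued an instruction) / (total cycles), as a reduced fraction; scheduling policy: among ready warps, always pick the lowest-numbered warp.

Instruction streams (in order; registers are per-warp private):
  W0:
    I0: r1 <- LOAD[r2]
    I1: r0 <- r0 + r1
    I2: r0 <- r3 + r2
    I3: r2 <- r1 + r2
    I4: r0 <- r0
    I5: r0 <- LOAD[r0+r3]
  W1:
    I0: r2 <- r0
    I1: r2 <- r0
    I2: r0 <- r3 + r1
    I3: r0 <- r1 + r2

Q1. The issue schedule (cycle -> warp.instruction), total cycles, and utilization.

cycle 0: W0.I0
cycle 1: W1.I0
cycle 2: W1.I1
cycle 3: W1.I2
cycle 4: W1.I3
cycle 5: idle
cycle 6: idle
cycle 7: W0.I1
cycle 8: W0.I2
cycle 9: W0.I3
cycle 10: W0.I4
cycle 11: W0.I5

Answer: 12 cycles, utilization 5/6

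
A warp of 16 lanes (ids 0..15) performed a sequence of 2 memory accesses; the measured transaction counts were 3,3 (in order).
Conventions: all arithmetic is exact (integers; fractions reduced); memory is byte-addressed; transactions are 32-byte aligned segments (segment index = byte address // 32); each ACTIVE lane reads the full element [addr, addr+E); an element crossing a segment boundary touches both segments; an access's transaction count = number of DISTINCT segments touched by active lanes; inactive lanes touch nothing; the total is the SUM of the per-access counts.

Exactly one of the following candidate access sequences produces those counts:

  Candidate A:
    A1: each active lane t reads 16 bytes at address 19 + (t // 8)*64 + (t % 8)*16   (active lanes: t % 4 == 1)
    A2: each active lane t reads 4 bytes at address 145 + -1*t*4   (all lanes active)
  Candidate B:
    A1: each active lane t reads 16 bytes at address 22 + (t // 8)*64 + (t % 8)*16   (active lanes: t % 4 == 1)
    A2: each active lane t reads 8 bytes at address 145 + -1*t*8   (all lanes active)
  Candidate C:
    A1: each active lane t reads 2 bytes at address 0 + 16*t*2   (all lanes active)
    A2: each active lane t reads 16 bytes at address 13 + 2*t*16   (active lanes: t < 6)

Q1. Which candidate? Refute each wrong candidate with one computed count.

B: A2 gives 5 transactions, not 3
C: A1 gives 16 transactions, not 3
A: all counts match (3,3)

Answer: A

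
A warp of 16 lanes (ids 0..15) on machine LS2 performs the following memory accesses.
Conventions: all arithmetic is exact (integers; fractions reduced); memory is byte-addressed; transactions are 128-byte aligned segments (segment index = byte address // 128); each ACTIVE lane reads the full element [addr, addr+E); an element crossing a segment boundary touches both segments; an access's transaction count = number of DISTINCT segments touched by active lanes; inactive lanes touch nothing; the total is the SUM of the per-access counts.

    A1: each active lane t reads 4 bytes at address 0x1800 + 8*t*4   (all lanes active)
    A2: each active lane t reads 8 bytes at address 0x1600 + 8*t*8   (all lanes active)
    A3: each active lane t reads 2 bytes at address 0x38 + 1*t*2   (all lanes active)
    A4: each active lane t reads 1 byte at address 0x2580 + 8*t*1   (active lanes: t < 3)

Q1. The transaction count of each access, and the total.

A1: 4 transactions
A2: 8 transactions
A3: 1 transaction
A4: 1 transaction

Answer: 4,8,1,1; total 14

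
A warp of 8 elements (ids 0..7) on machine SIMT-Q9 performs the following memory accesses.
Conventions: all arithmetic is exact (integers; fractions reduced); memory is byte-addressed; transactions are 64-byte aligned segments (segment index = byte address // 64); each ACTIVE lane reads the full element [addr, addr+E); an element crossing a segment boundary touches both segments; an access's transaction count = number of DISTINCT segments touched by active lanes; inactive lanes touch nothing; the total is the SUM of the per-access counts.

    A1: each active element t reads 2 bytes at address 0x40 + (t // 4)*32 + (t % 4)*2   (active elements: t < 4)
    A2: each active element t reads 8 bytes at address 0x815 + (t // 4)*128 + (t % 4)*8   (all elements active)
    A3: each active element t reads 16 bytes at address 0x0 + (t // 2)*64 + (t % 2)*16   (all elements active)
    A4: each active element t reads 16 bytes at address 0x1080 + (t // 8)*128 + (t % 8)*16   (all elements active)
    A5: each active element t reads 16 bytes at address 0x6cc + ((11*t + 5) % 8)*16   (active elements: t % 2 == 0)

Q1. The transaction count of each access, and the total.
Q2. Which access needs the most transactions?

A1: 1 transaction
A2: 2 transactions
A3: 4 transactions
A4: 2 transactions
A5: 3 transactions

Answer: 1,2,4,2,3; total 12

Answer: A3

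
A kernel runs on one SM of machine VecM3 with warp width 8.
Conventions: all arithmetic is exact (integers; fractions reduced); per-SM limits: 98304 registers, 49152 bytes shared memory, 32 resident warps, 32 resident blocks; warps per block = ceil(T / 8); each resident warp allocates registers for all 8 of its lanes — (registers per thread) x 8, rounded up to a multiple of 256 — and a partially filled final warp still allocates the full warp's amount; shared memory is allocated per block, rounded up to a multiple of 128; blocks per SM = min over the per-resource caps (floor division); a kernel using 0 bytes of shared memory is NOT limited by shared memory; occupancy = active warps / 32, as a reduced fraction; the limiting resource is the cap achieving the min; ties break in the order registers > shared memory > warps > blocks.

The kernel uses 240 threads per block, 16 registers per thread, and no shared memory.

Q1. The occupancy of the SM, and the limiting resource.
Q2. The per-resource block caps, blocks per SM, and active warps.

Answer: occupancy 15/16, limited by warps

registers: 12 blocks
shared memory: no limit (kernel uses none)
warps: 1 block
blocks: 32 blocks

Answer: 1 block, 30 active warps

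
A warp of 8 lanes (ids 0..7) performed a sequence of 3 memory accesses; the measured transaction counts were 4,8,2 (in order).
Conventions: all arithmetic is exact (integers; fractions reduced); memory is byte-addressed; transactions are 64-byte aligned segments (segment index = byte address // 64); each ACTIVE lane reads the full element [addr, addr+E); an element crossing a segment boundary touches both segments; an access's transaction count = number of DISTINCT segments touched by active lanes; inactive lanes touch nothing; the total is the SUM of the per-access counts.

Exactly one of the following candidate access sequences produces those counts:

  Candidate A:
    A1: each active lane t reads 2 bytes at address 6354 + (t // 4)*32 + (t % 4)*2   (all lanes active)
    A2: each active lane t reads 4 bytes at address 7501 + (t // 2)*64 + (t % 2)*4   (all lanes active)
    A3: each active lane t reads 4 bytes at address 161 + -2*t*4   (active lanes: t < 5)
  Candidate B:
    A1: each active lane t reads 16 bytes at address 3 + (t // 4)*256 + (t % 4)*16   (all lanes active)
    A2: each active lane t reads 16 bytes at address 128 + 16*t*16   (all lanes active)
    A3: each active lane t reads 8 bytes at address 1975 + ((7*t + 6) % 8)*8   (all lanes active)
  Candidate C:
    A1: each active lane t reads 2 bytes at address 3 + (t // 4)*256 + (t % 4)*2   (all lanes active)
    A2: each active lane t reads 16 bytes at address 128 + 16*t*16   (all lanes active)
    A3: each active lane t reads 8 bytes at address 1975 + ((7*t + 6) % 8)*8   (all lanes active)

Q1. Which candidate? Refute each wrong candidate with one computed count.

A: A1 gives 1 transaction, not 4
C: A1 gives 2 transactions, not 4
B: all counts match (4,8,2)

Answer: B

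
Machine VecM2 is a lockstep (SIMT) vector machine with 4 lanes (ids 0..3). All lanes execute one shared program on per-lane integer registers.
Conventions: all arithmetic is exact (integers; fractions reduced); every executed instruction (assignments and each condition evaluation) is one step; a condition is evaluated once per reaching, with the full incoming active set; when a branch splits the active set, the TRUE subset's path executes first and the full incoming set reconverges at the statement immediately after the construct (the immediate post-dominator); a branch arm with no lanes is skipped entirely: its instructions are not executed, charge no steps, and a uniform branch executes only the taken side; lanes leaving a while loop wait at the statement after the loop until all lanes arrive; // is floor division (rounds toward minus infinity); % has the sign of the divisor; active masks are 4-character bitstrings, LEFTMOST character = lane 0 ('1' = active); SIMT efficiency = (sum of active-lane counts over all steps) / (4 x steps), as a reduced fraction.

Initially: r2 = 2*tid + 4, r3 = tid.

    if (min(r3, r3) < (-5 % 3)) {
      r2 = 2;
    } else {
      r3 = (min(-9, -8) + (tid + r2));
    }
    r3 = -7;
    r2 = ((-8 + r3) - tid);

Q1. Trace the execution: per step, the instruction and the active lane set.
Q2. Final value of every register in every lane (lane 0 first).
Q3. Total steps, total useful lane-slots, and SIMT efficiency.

step 0: eval (min(r3, r3) < (-5 % 3)) 1111
step 1: r2 <- 2                      1000
step 2: r3 <- (min(-9, -8) + (tid + r2)) 0111
step 3: r3 <- -7                     1111
step 4: r2 <- ((-8 + r3) - tid)      1111

Answer: 5 steps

r2: -15,-16,-17,-18
r3: -7,-7,-7,-7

steps = 5; useful = 16; efficiency = 16/20 = 4/5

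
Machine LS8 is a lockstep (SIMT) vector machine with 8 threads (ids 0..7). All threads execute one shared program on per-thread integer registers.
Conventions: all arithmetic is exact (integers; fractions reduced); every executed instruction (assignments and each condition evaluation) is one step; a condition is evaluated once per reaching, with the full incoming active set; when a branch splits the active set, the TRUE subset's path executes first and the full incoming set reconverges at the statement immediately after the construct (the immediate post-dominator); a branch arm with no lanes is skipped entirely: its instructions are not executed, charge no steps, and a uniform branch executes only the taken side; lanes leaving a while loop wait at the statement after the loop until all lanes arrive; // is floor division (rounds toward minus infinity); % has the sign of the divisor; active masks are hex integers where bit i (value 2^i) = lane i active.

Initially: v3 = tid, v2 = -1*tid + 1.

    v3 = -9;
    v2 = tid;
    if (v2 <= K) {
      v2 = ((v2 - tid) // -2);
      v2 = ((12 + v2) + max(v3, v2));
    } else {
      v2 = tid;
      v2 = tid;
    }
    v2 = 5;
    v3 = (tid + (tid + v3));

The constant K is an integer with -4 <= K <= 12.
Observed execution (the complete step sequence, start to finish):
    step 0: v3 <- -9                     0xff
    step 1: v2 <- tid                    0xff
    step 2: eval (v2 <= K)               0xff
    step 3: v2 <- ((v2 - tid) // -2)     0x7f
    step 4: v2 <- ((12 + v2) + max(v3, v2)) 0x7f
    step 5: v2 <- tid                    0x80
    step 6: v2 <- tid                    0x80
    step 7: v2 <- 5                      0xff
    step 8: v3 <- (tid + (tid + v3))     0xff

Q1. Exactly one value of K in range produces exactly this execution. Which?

Answer: K = 6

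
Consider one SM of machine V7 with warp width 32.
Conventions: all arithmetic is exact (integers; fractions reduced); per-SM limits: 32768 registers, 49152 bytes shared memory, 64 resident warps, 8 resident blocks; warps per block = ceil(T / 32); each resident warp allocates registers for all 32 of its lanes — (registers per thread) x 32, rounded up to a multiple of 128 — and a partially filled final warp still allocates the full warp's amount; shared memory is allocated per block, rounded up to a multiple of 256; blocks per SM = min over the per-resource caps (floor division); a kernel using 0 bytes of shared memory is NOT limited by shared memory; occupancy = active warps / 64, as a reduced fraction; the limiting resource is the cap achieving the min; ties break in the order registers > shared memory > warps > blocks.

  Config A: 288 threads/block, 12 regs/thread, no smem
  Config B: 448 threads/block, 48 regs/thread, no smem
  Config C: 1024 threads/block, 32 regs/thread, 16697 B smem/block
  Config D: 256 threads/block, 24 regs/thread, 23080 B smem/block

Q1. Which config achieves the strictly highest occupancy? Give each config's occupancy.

occupancies: A 63/64, B 7/32, C 1/2, D 1/4

Answer: A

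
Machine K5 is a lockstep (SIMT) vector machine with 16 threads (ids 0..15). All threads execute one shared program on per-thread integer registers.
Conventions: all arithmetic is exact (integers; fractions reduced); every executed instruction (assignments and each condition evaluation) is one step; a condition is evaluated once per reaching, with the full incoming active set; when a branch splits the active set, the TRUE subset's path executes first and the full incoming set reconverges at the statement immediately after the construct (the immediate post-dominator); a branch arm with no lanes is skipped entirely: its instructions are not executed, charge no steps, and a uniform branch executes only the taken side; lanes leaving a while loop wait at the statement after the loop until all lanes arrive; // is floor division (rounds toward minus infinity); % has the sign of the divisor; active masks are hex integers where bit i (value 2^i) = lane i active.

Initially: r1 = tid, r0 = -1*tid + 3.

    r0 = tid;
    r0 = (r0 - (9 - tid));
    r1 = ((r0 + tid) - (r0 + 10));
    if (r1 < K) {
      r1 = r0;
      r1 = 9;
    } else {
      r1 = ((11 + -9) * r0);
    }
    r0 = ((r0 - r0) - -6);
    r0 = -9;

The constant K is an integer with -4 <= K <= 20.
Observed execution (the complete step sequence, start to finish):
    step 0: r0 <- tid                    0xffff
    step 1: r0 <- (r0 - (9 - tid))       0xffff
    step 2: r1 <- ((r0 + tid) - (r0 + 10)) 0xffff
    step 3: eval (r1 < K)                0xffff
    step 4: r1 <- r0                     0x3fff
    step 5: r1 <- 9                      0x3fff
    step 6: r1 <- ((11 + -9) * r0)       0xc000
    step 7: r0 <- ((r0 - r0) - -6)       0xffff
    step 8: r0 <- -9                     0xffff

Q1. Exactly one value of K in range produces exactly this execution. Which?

Answer: K = 4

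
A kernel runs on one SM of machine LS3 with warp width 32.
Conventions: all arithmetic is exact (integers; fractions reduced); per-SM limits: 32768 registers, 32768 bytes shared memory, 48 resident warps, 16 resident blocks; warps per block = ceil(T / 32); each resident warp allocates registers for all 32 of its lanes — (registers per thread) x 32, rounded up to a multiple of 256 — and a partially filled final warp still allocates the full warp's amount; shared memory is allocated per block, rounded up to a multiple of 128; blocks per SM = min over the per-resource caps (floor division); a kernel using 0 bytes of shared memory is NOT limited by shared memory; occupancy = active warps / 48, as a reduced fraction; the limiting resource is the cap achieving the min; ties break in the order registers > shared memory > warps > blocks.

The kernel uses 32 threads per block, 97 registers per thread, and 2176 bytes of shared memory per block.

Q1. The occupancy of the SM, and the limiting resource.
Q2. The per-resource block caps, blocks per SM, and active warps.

Answer: occupancy 3/16, limited by registers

registers: 9 blocks
shared memory: 15 blocks
warps: 48 blocks
blocks: 16 blocks

Answer: 9 blocks, 9 active warps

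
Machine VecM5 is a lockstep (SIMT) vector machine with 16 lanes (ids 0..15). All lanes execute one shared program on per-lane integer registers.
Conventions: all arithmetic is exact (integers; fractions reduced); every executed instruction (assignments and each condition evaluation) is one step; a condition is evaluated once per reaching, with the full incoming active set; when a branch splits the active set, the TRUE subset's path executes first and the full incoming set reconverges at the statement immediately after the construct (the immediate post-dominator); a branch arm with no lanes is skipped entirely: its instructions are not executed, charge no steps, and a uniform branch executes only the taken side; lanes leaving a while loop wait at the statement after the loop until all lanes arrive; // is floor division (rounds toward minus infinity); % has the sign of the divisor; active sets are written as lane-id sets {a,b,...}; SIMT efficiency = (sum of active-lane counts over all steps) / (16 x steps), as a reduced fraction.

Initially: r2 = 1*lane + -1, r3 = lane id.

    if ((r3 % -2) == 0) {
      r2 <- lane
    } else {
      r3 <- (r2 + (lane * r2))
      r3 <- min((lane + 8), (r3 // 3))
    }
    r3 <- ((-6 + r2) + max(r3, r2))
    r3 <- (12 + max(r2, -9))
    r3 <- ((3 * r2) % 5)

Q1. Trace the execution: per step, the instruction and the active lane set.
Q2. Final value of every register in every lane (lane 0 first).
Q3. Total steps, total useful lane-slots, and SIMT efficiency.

step 0: eval ((r3 % -2) == 0)        {0,1,2,3,4,5,6,7,8,9,10,11,12,13,14,15}
step 1: r2 <- lane                   {0,2,4,6,8,10,12,14}
step 2: r3 <- (r2 + (lane * r2))     {1,3,5,7,9,11,13,15}
step 3: r3 <- min((lane + 8), (r3 // 3)) {1,3,5,7,9,11,13,15}
step 4: r3 <- ((-6 + r2) + max(r3, r2)) {0,1,2,3,4,5,6,7,8,9,10,11,12,13,14,15}
step 5: r3 <- (12 + max(r2, -9))     {0,1,2,3,4,5,6,7,8,9,10,11,12,13,14,15}
step 6: r3 <- ((3 * r2) % 5)         {0,1,2,3,4,5,6,7,8,9,10,11,12,13,14,15}

Answer: 7 steps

r2: 0,0,2,2,4,4,6,6,8,8,10,10,12,12,14,14
r3: 0,0,1,1,2,2,3,3,4,4,0,0,1,1,2,2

steps = 7; useful = 88; efficiency = 88/112 = 11/14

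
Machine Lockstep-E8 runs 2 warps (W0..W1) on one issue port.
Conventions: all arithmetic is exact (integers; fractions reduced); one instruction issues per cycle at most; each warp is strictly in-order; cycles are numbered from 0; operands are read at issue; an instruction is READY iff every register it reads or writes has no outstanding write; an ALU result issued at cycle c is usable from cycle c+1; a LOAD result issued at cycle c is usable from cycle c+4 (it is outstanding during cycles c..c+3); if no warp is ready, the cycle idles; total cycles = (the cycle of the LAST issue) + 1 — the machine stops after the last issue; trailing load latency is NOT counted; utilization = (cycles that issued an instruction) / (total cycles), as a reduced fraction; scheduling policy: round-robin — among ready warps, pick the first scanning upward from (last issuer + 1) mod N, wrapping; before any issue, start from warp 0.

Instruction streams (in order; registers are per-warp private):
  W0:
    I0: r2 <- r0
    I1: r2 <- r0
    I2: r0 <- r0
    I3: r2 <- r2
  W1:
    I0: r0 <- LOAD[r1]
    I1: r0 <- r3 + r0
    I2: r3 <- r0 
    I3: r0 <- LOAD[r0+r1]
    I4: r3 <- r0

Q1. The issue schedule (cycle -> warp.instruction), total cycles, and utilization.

cycle 0: W0.I0
cycle 1: W1.I0
cycle 2: W0.I1
cycle 3: W0.I2
cycle 4: W0.I3
cycle 5: W1.I1
cycle 6: W1.I2
cycle 7: W1.I3
cycle 8: idle
cycle 9: idle
cycle 10: idle
cycle 11: W1.I4

Answer: 12 cycles, utilization 3/4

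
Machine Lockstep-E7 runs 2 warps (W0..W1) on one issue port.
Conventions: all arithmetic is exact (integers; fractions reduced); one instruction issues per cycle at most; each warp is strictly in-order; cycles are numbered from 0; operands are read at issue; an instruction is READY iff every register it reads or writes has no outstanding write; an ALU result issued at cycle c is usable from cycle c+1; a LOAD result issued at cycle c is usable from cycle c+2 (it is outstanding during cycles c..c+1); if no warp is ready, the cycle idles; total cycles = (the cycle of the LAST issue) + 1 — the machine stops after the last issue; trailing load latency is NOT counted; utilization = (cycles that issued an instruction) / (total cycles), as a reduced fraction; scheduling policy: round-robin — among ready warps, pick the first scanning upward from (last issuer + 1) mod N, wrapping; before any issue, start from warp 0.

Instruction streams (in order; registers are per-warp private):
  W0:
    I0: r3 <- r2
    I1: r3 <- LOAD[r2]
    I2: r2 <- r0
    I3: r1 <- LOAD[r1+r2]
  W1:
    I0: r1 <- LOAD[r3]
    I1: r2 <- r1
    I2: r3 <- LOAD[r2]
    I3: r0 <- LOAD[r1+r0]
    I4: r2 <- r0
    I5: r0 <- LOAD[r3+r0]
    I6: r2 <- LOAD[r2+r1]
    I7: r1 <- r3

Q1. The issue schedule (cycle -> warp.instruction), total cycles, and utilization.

cycle 0: W0.I0
cycle 1: W1.I0
cycle 2: W0.I1
cycle 3: W1.I1
cycle 4: W0.I2
cycle 5: W1.I2
cycle 6: W0.I3
cycle 7: W1.I3
cycle 8: idle
cycle 9: W1.I4
cycle 10: W1.I5
cycle 11: W1.I6
cycle 12: W1.I7

Answer: 13 cycles, utilization 12/13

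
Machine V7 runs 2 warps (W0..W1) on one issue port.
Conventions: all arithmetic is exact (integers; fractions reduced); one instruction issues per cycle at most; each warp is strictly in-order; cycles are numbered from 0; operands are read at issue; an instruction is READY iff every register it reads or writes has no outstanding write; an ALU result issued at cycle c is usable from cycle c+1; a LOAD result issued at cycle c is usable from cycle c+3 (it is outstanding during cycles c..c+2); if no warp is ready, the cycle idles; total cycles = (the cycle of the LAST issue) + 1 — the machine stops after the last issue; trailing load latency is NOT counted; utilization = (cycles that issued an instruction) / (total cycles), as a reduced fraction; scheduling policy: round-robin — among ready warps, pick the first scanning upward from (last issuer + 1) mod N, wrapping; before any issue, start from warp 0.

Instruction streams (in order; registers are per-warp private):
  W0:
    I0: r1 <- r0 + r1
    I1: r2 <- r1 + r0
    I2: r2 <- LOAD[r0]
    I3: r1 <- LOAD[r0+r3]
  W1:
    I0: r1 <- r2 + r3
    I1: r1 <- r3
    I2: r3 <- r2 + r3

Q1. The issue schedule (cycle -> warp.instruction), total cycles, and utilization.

cycle 0: W0.I0
cycle 1: W1.I0
cycle 2: W0.I1
cycle 3: W1.I1
cycle 4: W0.I2
cycle 5: W1.I2
cycle 6: W0.I3

Answer: 7 cycles, utilization 1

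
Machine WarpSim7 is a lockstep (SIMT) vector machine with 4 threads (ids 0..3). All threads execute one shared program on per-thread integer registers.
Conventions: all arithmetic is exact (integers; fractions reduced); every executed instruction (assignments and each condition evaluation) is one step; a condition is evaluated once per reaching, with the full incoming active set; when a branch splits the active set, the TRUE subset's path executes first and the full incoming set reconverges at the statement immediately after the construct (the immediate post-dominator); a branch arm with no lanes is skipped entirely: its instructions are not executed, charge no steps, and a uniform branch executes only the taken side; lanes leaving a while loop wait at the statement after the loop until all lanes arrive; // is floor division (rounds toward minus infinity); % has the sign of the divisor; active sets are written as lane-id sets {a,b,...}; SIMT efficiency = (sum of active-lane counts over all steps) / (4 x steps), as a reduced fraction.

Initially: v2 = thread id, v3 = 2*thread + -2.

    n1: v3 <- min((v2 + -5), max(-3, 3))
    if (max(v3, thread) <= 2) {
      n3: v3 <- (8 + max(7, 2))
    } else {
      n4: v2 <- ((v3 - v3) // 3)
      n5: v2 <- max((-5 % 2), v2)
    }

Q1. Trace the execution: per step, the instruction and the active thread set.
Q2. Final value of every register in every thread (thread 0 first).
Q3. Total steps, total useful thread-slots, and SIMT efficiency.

step 0: v3 <- min((v2 + -5), max(-3, 3)) {0,1,2,3}
step 1: eval (max(v3, thread) <= 2)  {0,1,2,3}
step 2: v3 <- (8 + max(7, 2))        {0,1,2}
step 3: v2 <- ((v3 - v3) // 3)       {3}
step 4: v2 <- max((-5 % 2), v2)      {3}

Answer: 5 steps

v2: 0,1,2,1
v3: 15,15,15,-2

steps = 5; useful = 13; efficiency = 13/20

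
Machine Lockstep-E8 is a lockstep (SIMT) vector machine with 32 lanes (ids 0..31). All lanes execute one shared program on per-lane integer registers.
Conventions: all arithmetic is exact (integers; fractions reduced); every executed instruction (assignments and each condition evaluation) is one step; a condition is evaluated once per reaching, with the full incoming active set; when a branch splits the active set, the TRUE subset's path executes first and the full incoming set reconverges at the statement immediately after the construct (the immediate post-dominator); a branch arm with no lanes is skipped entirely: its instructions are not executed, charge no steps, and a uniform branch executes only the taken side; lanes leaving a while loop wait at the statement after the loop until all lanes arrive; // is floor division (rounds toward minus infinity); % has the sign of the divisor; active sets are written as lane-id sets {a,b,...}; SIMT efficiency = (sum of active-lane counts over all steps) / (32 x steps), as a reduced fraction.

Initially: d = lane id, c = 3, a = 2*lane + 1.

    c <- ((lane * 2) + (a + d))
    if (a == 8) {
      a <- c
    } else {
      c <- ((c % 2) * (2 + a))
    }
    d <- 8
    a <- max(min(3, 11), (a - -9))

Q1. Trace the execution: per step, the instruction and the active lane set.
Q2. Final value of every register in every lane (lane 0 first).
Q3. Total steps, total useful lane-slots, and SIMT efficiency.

step 0: c <- ((lane * 2) + (a + d))  {0,1,2,3,4,5,6,7,8,9,10,11,12,13,14,15,16,17,18,19,20,21,22,23,24,25,26,27,28,29,30,31}
step 1: eval (a == 8)                {0,1,2,3,4,5,6,7,8,9,10,11,12,13,14,15,16,17,18,19,20,21,22,23,24,25,26,27,28,29,30,31}
step 2: c <- ((c % 2) * (2 + a))     {0,1,2,3,4,5,6,7,8,9,10,11,12,13,14,15,16,17,18,19,20,21,22,23,24,25,26,27,28,29,30,31}
step 3: d <- 8                       {0,1,2,3,4,5,6,7,8,9,10,11,12,13,14,15,16,17,18,19,20,21,22,23,24,25,26,27,28,29,30,31}
step 4: a <- max(min(3, 11), (a - -9)) {0,1,2,3,4,5,6,7,8,9,10,11,12,13,14,15,16,17,18,19,20,21,22,23,24,25,26,27,28,29,30,31}

Answer: 5 steps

d: 8,8,8,8,8,8,8,8,8,8,8,8,8,8,8,8,8,8,8,8,8,8,8,8,8,8,8,8,8,8,8,8
c: 3,0,7,0,11,0,15,0,19,0,23,0,27,0,31,0,35,0,39,0,43,0,47,0,51,0,55,0,59,0,63,0
a: 10,12,14,16,18,20,22,24,26,28,30,32,34,36,38,40,42,44,46,48,50,52,54,56,58,60,62,64,66,68,70,72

steps = 5; useful = 160; efficiency = 160/160 = 1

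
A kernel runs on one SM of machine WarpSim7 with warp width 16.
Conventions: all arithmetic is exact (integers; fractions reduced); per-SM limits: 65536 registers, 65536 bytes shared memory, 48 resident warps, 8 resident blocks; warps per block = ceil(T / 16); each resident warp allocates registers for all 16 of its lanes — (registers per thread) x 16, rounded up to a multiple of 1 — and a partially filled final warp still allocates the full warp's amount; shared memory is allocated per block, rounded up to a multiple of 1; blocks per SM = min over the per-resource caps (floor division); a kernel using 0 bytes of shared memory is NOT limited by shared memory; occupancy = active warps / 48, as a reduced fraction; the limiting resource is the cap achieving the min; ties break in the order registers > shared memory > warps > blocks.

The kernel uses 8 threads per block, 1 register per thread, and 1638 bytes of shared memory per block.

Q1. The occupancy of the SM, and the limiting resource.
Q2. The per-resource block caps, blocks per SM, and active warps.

Answer: occupancy 1/6, limited by blocks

registers: 4096 blocks
shared memory: 40 blocks
warps: 48 blocks
blocks: 8 blocks

Answer: 8 blocks, 8 active warps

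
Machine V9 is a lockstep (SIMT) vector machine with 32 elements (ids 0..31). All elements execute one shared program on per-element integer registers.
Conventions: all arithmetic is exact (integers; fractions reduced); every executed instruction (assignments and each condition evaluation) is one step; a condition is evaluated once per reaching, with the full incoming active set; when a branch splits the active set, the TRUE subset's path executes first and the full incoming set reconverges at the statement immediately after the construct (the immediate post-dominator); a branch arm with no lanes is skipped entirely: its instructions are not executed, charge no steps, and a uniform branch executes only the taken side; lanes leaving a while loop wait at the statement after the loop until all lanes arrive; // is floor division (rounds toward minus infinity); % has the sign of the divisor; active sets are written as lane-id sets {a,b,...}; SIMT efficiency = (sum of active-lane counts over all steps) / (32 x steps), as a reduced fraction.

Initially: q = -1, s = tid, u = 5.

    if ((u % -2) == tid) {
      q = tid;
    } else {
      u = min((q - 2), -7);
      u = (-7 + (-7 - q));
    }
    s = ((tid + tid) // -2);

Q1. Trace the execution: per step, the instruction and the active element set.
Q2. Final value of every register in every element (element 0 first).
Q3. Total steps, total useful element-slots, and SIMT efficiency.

step 0: eval ((u % -2) == tid)       {0,1,2,3,4,5,6,7,8,9,10,11,12,13,14,15,16,17,18,19,20,21,22,23,24,25,26,27,28,29,30,31}
step 1: u <- min((q - 2), -7)        {0,1,2,3,4,5,6,7,8,9,10,11,12,13,14,15,16,17,18,19,20,21,22,23,24,25,26,27,28,29,30,31}
step 2: u <- (-7 + (-7 - q))         {0,1,2,3,4,5,6,7,8,9,10,11,12,13,14,15,16,17,18,19,20,21,22,23,24,25,26,27,28,29,30,31}
step 3: s <- ((tid + tid) // -2)     {0,1,2,3,4,5,6,7,8,9,10,11,12,13,14,15,16,17,18,19,20,21,22,23,24,25,26,27,28,29,30,31}

Answer: 4 steps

q: -1,-1,-1,-1,-1,-1,-1,-1,-1,-1,-1,-1,-1,-1,-1,-1,-1,-1,-1,-1,-1,-1,-1,-1,-1,-1,-1,-1,-1,-1,-1,-1
s: 0,-1,-2,-3,-4,-5,-6,-7,-8,-9,-10,-11,-12,-13,-14,-15,-16,-17,-18,-19,-20,-21,-22,-23,-24,-25,-26,-27,-28,-29,-30,-31
u: -13,-13,-13,-13,-13,-13,-13,-13,-13,-13,-13,-13,-13,-13,-13,-13,-13,-13,-13,-13,-13,-13,-13,-13,-13,-13,-13,-13,-13,-13,-13,-13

steps = 4; useful = 128; efficiency = 128/128 = 1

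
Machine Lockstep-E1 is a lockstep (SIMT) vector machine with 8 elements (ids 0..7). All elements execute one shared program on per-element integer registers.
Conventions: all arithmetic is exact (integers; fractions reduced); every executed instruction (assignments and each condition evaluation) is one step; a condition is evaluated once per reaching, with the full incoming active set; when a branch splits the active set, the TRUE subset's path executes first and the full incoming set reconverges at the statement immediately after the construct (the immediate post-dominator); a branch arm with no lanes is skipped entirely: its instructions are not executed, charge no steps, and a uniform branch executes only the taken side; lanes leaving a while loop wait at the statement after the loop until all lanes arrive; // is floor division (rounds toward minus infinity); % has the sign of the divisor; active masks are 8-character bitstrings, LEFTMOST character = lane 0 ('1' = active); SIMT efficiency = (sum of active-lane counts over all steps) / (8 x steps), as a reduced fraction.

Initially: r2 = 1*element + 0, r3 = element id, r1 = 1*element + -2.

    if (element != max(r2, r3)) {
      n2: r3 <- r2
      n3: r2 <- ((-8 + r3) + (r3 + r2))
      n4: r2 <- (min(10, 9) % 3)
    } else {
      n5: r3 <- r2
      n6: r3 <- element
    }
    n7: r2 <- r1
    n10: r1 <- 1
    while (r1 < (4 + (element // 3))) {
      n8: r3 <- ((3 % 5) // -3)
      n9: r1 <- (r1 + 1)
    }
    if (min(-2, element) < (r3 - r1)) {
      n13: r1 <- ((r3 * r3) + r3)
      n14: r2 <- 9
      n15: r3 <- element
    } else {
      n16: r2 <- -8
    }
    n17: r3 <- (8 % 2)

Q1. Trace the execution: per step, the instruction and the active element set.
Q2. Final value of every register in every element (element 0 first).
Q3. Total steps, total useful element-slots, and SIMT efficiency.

step 0: eval (element != max(r2, r3)) 11111111
step 1: r3 <- r2                     11111111
step 2: r3 <- element                11111111
step 3: r2 <- r1                     11111111
step 4: r1 <- 1                      11111111
step 5: eval (r1 < (4 + (element // 3))) 11111111
step 6: r3 <- ((3 % 5) // -3)        11111111
step 7: r1 <- (r1 + 1)               11111111
step 8: eval (r1 < (4 + (element // 3))) 11111111
step 9: r3 <- ((3 % 5) // -3)        11111111
step 10: r1 <- (r1 + 1)               11111111
step 11: eval (r1 < (4 + (element // 3))) 11111111
step 12: r3 <- ((3 % 5) // -3)        11111111
step 13: r1 <- (r1 + 1)               11111111
step 14: eval (r1 < (4 + (element // 3))) 11111111
step 15: r3 <- ((3 % 5) // -3)        00011111
step 16: r1 <- (r1 + 1)               00011111
step 17: eval (r1 < (4 + (element // 3))) 00011111
step 18: r3 <- ((3 % 5) // -3)        00000011
step 19: r1 <- (r1 + 1)               00000011
step 20: eval (r1 < (4 + (element // 3))) 00000011
step 21: eval (min(-2, element) < (r3 - r1)) 11111111
step 22: r2 <- -8                     11111111
step 23: r3 <- (8 % 2)                11111111

Answer: 24 steps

r2: -8,-8,-8,-8,-8,-8,-8,-8
r3: 0,0,0,0,0,0,0,0
r1: 4,4,4,5,5,5,6,6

steps = 24; useful = 165; efficiency = 165/192 = 55/64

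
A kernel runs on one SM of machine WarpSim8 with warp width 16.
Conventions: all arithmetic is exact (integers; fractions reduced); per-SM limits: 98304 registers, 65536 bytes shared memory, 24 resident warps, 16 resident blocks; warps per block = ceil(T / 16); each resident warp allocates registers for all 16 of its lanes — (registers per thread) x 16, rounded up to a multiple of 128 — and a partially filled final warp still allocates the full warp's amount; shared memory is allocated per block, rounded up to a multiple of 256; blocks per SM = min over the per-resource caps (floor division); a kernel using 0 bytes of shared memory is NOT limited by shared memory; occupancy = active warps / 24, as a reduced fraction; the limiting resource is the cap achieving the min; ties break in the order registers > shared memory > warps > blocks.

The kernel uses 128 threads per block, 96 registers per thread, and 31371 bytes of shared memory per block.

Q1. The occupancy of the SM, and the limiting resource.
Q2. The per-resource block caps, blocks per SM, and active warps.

Answer: occupancy 2/3, limited by shared memory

registers: 8 blocks
shared memory: 2 blocks
warps: 3 blocks
blocks: 16 blocks

Answer: 2 blocks, 16 active warps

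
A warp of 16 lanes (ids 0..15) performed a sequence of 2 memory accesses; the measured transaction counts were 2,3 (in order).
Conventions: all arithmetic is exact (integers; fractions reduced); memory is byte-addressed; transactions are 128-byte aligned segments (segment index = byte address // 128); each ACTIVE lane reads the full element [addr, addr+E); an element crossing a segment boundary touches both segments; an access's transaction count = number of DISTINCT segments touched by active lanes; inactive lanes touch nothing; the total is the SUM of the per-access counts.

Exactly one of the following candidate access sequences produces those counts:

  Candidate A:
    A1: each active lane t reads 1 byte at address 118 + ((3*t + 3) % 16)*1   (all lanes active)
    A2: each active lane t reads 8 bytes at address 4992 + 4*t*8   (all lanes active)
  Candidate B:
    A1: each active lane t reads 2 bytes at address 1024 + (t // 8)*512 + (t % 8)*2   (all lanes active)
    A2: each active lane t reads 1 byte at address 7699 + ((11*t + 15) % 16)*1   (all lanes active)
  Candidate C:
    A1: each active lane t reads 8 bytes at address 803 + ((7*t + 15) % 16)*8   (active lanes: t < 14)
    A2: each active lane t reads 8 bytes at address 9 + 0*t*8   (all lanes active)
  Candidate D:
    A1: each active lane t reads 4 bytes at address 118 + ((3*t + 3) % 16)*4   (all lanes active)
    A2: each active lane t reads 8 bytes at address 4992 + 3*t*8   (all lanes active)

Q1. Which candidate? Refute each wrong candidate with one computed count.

A: A2 gives 4 transactions, not 3
B: A2 gives 1 transaction, not 3
C: A2 gives 1 transaction, not 3
D: all counts match (2,3)

Answer: D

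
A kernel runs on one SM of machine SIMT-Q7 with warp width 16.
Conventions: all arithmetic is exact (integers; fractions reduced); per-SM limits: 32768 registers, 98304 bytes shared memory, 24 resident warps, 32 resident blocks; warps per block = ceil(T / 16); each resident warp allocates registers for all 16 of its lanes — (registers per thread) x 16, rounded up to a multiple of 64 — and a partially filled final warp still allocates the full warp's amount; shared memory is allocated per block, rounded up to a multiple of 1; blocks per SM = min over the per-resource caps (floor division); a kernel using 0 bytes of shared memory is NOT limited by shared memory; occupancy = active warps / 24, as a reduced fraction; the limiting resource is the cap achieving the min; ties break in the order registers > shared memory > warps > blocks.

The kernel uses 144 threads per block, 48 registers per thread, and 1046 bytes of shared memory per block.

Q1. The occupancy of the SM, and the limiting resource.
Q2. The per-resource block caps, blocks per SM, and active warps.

Answer: occupancy 3/4, limited by warps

registers: 4 blocks
shared memory: 93 blocks
warps: 2 blocks
blocks: 32 blocks

Answer: 2 blocks, 18 active warps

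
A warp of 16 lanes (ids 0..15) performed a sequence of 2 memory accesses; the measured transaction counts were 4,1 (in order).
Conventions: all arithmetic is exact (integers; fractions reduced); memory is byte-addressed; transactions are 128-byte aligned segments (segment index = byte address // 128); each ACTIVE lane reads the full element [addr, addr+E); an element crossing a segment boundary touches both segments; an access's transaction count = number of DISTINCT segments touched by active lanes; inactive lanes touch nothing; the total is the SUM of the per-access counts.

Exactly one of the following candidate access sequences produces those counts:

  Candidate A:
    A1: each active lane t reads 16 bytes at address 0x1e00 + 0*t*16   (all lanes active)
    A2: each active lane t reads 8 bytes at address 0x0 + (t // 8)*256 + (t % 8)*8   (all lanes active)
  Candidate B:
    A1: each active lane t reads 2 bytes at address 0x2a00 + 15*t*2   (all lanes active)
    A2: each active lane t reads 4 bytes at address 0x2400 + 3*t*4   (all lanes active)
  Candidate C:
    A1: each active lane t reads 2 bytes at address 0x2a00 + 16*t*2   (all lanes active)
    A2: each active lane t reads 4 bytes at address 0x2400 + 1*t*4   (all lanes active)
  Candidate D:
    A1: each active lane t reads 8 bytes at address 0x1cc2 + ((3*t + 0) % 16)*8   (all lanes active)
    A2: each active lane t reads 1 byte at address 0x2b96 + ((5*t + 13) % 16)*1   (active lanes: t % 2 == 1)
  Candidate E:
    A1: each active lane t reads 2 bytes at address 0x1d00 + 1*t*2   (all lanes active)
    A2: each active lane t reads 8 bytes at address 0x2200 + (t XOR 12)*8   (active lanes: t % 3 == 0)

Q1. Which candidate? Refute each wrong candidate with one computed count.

A: A1 gives 1 transaction, not 4
B: A2 gives 2 transactions, not 1
D: A1 gives 2 transactions, not 4
E: A1 gives 1 transaction, not 4
C: all counts match (4,1)

Answer: C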